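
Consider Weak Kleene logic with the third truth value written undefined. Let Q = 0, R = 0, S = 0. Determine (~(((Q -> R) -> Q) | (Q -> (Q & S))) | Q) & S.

0

Q -> R = 0 -> 0 = 1
(Q -> R) -> Q = 1 -> 0 = 0
Q & S = 0 & 0 = 0
Q -> (Q & S) = 0 -> 0 = 1
((Q -> R) -> Q) | (Q -> (Q & S)) = 0 | 1 = 1
~(((Q -> R) -> Q) | (Q -> (Q & S))) = ~1 = 0
~(((Q -> R) -> Q) | (Q -> (Q & S))) | Q = 0 | 0 = 0
(~(((Q -> R) -> Q) | (Q -> (Q & S))) | Q) & S = 0 & 0 = 0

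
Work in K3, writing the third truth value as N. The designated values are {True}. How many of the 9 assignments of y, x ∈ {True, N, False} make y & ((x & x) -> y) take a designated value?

3

Designated under: (y=True, x=True); (y=True, x=N); (y=True, x=False).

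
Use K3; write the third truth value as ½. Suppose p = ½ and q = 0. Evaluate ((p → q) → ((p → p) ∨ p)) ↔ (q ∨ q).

p → q = ½ → 0 = ½  [¬½ ∨ 0]
p → p = ½ → ½ = ½
(p → p) ∨ p = ½ ∨ ½ = ½
(p → q) → ((p → p) ∨ p) = ½ → ½ = ½
q ∨ q = 0 ∨ 0 = 0
((p → q) → ((p → p) ∨ p)) ↔ (q ∨ q) = ½ ↔ 0 = ½

½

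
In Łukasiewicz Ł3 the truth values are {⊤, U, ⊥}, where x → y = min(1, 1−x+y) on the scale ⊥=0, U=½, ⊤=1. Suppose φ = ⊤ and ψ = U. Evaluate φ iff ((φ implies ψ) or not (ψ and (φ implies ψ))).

U

φ implies ψ = ⊤ implies U = U  [min(1, 1−1+½)]
φ implies ψ = ⊤ implies U = U
ψ and (φ implies ψ) = U and U = U
not (ψ and (φ implies ψ)) = not U = U
(φ implies ψ) or not (ψ and (φ implies ψ)) = U or U = U
φ iff ((φ implies ψ) or not (ψ and (φ implies ψ))) = ⊤ iff U = U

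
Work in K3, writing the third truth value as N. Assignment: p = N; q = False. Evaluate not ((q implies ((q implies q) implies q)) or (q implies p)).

q implies q = False implies False = True
(q implies q) implies q = True implies False = False
q implies ((q implies q) implies q) = False implies False = True
q implies p = False implies N = True
(q implies ((q implies q) implies q)) or (q implies p) = True or True = True
not ((q implies ((q implies q) implies q)) or (q implies p)) = not True = False

False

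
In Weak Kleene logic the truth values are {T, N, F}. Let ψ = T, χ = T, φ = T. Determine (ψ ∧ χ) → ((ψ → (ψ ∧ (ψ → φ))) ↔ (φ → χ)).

T

ψ ∧ χ = T ∧ T = T
ψ → φ = T → T = T
ψ ∧ (ψ → φ) = T ∧ T = T
ψ → (ψ ∧ (ψ → φ)) = T → T = T
φ → χ = T → T = T
(ψ → (ψ ∧ (ψ → φ))) ↔ (φ → χ) = T ↔ T = T
(ψ ∧ χ) → ((ψ → (ψ ∧ (ψ → φ))) ↔ (φ → χ)) = T → T = T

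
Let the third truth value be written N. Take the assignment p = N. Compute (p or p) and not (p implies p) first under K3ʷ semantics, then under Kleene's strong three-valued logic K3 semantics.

N; N

In K3ʷ: p or p = N or N = N
p implies p = N implies N = N  [any arg is the third value ⇒ result is the third value]
not (p implies p) = not N = N
(p or p) and not (p implies p) = N and N = N
In Kleene's strong three-valued logic K3: p or p = N or N = N
p implies p = N implies N = N  [not N or N]
not (p implies p) = not N = N
(p or p) and not (p implies p) = N and N = N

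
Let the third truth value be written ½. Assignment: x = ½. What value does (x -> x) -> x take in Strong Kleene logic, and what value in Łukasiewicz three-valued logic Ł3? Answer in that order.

In Strong Kleene logic: x -> x = ½ -> ½ = ½  [~½ | ½]
(x -> x) -> x = ½ -> ½ = ½
In Łukasiewicz three-valued logic Ł3: x -> x = ½ -> ½ = ⊤  [min(1, 1−½+½)]
(x -> x) -> x = ⊤ -> ½ = ½

½; ½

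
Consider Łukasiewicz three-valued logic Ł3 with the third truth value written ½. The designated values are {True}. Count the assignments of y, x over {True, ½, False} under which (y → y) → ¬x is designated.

Designated under: (y=True, x=False); (y=½, x=False); (y=False, x=False).

3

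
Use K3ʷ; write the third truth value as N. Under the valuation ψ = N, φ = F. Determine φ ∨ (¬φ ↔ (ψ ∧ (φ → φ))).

N

¬φ = ¬F = T
φ → φ = F → F = T
ψ ∧ (φ → φ) = N ∧ T = N
¬φ ↔ (ψ ∧ (φ → φ)) = T ↔ N = N
φ ∨ (¬φ ↔ (ψ ∧ (φ → φ))) = F ∨ N = N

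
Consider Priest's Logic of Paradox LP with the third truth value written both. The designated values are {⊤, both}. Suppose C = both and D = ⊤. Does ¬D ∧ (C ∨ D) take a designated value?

No

¬D = ¬⊤ = ⊥
C ∨ D = both ∨ ⊤ = ⊤
¬D ∧ (C ∨ D) = ⊥ ∧ ⊤ = ⊥
⊥ ∉ {⊤, both}.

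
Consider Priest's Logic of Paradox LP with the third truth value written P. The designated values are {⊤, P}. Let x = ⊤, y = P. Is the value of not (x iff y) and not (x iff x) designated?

No

x iff y = ⊤ iff P = P
not (x iff y) = not P = P
x iff x = ⊤ iff ⊤ = ⊤
not (x iff x) = not ⊤ = ⊥
not (x iff y) and not (x iff x) = P and ⊥ = ⊥
⊥ ∉ {⊤, P}.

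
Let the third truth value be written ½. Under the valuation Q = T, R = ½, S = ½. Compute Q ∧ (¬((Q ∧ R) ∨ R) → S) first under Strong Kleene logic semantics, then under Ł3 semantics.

½; T

In Strong Kleene logic: Q ∧ R = T ∧ ½ = ½
(Q ∧ R) ∨ R = ½ ∨ ½ = ½
¬((Q ∧ R) ∨ R) = ¬½ = ½
¬((Q ∧ R) ∨ R) → S = ½ → ½ = ½
Q ∧ (¬((Q ∧ R) ∨ R) → S) = T ∧ ½ = ½
In Ł3: Q ∧ R = T ∧ ½ = ½
(Q ∧ R) ∨ R = ½ ∨ ½ = ½
¬((Q ∧ R) ∨ R) = ¬½ = ½
¬((Q ∧ R) ∨ R) → S = ½ → ½ = T
Q ∧ (¬((Q ∧ R) ∨ R) → S) = T ∧ T = T
They differ because Strong Kleene logic and Ł3 treat ½ differently under implication.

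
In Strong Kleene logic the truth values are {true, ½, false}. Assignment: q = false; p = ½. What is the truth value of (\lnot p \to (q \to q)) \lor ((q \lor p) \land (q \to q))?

true

\lnot p = \lnot ½ = ½
q \to q = false \to false = true
\lnot p \to (q \to q) = ½ \to true = true  [\lnot ½ \lor true]
q \lor p = false \lor ½ = ½
q \to q = false \to false = true
(q \lor p) \land (q \to q) = ½ \land true = ½
(\lnot p \to (q \to q)) \lor ((q \lor p) \land (q \to q)) = true \lor ½ = true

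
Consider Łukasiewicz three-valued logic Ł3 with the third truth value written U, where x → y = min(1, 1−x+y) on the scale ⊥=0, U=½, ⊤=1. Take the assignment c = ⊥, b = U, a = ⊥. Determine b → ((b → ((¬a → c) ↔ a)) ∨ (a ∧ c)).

⊤

¬a = ¬⊥ = ⊤
¬a → c = ⊤ → ⊥ = ⊥
(¬a → c) ↔ a = ⊥ ↔ ⊥ = ⊤
b → ((¬a → c) ↔ a) = U → ⊤ = ⊤  [min(1, 1−½+1)]
a ∧ c = ⊥ ∧ ⊥ = ⊥
(b → ((¬a → c) ↔ a)) ∨ (a ∧ c) = ⊤ ∨ ⊥ = ⊤
b → ((b → ((¬a → c) ↔ a)) ∨ (a ∧ c)) = U → ⊤ = ⊤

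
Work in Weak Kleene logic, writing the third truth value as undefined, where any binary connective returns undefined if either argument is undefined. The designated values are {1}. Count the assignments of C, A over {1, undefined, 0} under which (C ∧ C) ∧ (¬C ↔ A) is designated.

1

Designated under: (C=1, A=0).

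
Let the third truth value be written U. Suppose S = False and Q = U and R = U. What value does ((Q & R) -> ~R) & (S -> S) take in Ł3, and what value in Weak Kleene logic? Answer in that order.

True; U

In Ł3: Q & R = U & U = U
~R = ~U = U
(Q & R) -> ~R = U -> U = True  [min(1, 1−½+½)]
S -> S = False -> False = True
((Q & R) -> ~R) & (S -> S) = True & True = True
In Weak Kleene logic: Q & R = U & U = U
~R = ~U = U
(Q & R) -> ~R = U -> U = U  [any arg is the third value ⇒ result is the third value]
S -> S = False -> False = True
((Q & R) -> ~R) & (S -> S) = U & True = U
They differ because Ł3 and Weak Kleene logic treat U differently under the binary connectives.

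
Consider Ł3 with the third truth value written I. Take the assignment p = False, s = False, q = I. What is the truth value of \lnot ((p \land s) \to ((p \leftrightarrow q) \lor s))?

p \land s = False \land False = False
p \leftrightarrow q = False \leftrightarrow I = I  [1 − |0−½|]
(p \leftrightarrow q) \lor s = I \lor False = I
(p \land s) \to ((p \leftrightarrow q) \lor s) = False \to I = True
\lnot ((p \land s) \to ((p \leftrightarrow q) \lor s)) = \lnot True = False

False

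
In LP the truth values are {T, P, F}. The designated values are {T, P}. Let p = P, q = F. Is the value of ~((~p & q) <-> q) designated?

~p = ~P = P
~p & q = P & F = F
(~p & q) <-> q = F <-> F = T
~((~p & q) <-> q) = ~T = F
F ∉ {T, P}.

No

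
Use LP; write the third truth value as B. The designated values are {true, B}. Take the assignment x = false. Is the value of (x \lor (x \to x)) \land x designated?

No

x \to x = false \to false = true
x \lor (x \to x) = false \lor true = true
(x \lor (x \to x)) \land x = true \land false = false
false ∉ {true, B}.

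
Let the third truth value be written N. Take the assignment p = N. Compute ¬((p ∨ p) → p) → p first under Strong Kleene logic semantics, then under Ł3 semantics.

N; True

In Strong Kleene logic: p ∨ p = N ∨ N = N
(p ∨ p) → p = N → N = N  [¬N ∨ N]
¬((p ∨ p) → p) = ¬N = N
¬((p ∨ p) → p) → p = N → N = N
In Ł3: p ∨ p = N ∨ N = N
(p ∨ p) → p = N → N = True
¬((p ∨ p) → p) = ¬True = False
¬((p ∨ p) → p) → p = False → N = True
They differ because Strong Kleene logic and Ł3 treat N differently under implication.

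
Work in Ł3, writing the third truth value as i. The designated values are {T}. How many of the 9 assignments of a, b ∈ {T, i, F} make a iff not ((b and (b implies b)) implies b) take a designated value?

3

Designated under: (a=F, b=T); (a=F, b=i); (a=F, b=F).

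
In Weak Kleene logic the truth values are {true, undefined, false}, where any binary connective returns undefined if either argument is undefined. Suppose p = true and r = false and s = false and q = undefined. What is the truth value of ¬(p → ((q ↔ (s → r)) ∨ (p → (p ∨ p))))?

s → r = false → false = true
q ↔ (s → r) = undefined ↔ true = undefined
p ∨ p = true ∨ true = true
p → (p ∨ p) = true → true = true
(q ↔ (s → r)) ∨ (p → (p ∨ p)) = undefined ∨ true = undefined
p → ((q ↔ (s → r)) ∨ (p → (p ∨ p))) = true → undefined = undefined
¬(p → ((q ↔ (s → r)) ∨ (p → (p ∨ p)))) = ¬undefined = undefined

undefined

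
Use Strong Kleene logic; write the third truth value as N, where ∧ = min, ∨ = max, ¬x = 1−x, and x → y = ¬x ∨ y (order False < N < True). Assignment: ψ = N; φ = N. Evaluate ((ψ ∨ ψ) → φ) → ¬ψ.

ψ ∨ ψ = N ∨ N = N
(ψ ∨ ψ) → φ = N → N = N  [¬N ∨ N]
¬ψ = ¬N = N
((ψ ∨ ψ) → φ) → ¬ψ = N → N = N

N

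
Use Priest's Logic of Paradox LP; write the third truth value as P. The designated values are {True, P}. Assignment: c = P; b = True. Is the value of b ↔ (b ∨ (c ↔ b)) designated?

c ↔ b = P ↔ True = P
b ∨ (c ↔ b) = True ∨ P = True
b ↔ (b ∨ (c ↔ b)) = True ↔ True = True
True ∈ {True, P}.

Yes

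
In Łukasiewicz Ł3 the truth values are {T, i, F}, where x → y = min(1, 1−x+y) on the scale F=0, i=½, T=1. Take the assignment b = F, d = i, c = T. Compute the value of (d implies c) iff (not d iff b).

i

d implies c = i implies T = T  [min(1, 1−½+1)]
not d = not i = i
not d iff b = i iff F = i
(d implies c) iff (not d iff b) = T iff i = i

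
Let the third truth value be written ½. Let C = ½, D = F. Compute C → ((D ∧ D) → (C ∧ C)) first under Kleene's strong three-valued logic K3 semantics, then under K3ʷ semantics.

In Kleene's strong three-valued logic K3: D ∧ D = F ∧ F = F
C ∧ C = ½ ∧ ½ = ½
(D ∧ D) → (C ∧ C) = F → ½ = T
C → ((D ∧ D) → (C ∧ C)) = ½ → T = T
In K3ʷ: D ∧ D = F ∧ F = F
C ∧ C = ½ ∧ ½ = ½
(D ∧ D) → (C ∧ C) = F → ½ = ½  [any arg is the third value ⇒ result is the third value]
C → ((D ∧ D) → (C ∧ C)) = ½ → ½ = ½
They differ because Kleene's strong three-valued logic K3 and K3ʷ treat ½ differently under the binary connectives.

T; ½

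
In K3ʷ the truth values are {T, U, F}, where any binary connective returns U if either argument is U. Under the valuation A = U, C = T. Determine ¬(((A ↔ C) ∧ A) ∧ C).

A ↔ C = U ↔ T = U
(A ↔ C) ∧ A = U ∧ U = U
((A ↔ C) ∧ A) ∧ C = U ∧ T = U
¬(((A ↔ C) ∧ A) ∧ C) = ¬U = U

U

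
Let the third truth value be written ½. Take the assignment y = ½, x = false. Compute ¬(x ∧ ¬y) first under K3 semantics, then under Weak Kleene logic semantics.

In K3: ¬y = ¬½ = ½
x ∧ ¬y = false ∧ ½ = false
¬(x ∧ ¬y) = ¬false = true
In Weak Kleene logic: ¬y = ¬½ = ½
x ∧ ¬y = false ∧ ½ = ½
¬(x ∧ ¬y) = ¬½ = ½
They differ because K3 and Weak Kleene logic treat ½ differently under the binary connectives.

true; ½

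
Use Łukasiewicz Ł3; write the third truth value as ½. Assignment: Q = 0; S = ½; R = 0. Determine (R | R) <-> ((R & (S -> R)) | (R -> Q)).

R | R = 0 | 0 = 0
S -> R = ½ -> 0 = ½  [min(1, 1−½+0)]
R & (S -> R) = 0 & ½ = 0
R -> Q = 0 -> 0 = 1
(R & (S -> R)) | (R -> Q) = 0 | 1 = 1
(R | R) <-> ((R & (S -> R)) | (R -> Q)) = 0 <-> 1 = 0

0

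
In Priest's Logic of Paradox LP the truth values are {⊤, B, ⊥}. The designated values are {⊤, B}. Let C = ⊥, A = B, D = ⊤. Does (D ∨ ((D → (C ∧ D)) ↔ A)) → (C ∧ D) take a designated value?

No

C ∧ D = ⊥ ∧ ⊤ = ⊥
D → (C ∧ D) = ⊤ → ⊥ = ⊥
(D → (C ∧ D)) ↔ A = ⊥ ↔ B = B
D ∨ ((D → (C ∧ D)) ↔ A) = ⊤ ∨ B = ⊤
C ∧ D = ⊥ ∧ ⊤ = ⊥
(D ∨ ((D → (C ∧ D)) ↔ A)) → (C ∧ D) = ⊤ → ⊥ = ⊥
⊥ ∉ {⊤, B}.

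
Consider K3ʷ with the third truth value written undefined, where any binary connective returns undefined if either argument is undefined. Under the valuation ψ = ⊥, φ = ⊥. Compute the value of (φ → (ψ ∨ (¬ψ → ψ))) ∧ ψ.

⊥

¬ψ = ¬⊥ = ⊤
¬ψ → ψ = ⊤ → ⊥ = ⊥
ψ ∨ (¬ψ → ψ) = ⊥ ∨ ⊥ = ⊥
φ → (ψ ∨ (¬ψ → ψ)) = ⊥ → ⊥ = ⊤
(φ → (ψ ∨ (¬ψ → ψ))) ∧ ψ = ⊤ ∧ ⊥ = ⊥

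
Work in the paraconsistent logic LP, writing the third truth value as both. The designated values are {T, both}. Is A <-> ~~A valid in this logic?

Every assignment of A over {T, both, F} gives a value in {T, both}.
In particular, with A=both: A <-> ~~A = both.

Yes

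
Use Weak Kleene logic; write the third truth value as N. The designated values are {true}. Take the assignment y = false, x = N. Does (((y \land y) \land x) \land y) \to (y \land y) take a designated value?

No

y \land y = false \land false = false
(y \land y) \land x = false \land N = N
((y \land y) \land x) \land y = N \land false = N
y \land y = false \land false = false
(((y \land y) \land x) \land y) \to (y \land y) = N \to false = N  [any arg is the third value ⇒ result is the third value]
N ∉ {true}.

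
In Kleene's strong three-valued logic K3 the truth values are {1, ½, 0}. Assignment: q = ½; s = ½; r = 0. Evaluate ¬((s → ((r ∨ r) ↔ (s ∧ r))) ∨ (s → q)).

r ∨ r = 0 ∨ 0 = 0
s ∧ r = ½ ∧ 0 = 0
(r ∨ r) ↔ (s ∧ r) = 0 ↔ 0 = 1
s → ((r ∨ r) ↔ (s ∧ r)) = ½ → 1 = 1  [¬½ ∨ 1]
s → q = ½ → ½ = ½
(s → ((r ∨ r) ↔ (s ∧ r))) ∨ (s → q) = 1 ∨ ½ = 1
¬((s → ((r ∨ r) ↔ (s ∧ r))) ∨ (s → q)) = ¬1 = 0

0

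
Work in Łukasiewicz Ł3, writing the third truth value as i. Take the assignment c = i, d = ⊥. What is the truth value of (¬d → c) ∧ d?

¬d = ¬⊥ = ⊤
¬d → c = ⊤ → i = i
(¬d → c) ∧ d = i ∧ ⊥ = ⊥

⊥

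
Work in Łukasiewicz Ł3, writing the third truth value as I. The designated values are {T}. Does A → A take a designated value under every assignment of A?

Every assignment of A over {T, I, F} gives a value in {T}.
In particular, with A=I: A → A = T.

Yes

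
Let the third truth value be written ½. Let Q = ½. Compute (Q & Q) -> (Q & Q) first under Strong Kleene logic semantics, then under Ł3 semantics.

½; T

In Strong Kleene logic: Q & Q = ½ & ½ = ½
Q & Q = ½ & ½ = ½
(Q & Q) -> (Q & Q) = ½ -> ½ = ½
In Ł3: Q & Q = ½ & ½ = ½
Q & Q = ½ & ½ = ½
(Q & Q) -> (Q & Q) = ½ -> ½ = T
They differ because Strong Kleene logic and Ł3 treat ½ differently under implication.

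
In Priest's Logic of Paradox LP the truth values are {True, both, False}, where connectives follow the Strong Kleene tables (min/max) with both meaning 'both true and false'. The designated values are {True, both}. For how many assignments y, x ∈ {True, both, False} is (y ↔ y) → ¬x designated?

7

Of the 9 assignments, 7 give a value in {True, both}.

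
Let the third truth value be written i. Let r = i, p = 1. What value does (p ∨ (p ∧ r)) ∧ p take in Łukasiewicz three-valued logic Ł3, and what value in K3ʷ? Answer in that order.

In Łukasiewicz three-valued logic Ł3: p ∧ r = 1 ∧ i = i
p ∨ (p ∧ r) = 1 ∨ i = 1
(p ∨ (p ∧ r)) ∧ p = 1 ∧ 1 = 1
In K3ʷ: p ∧ r = 1 ∧ i = i
p ∨ (p ∧ r) = 1 ∨ i = i
(p ∨ (p ∧ r)) ∧ p = i ∧ 1 = i
They differ because Łukasiewicz three-valued logic Ł3 and K3ʷ treat i differently under the binary connectives.

1; i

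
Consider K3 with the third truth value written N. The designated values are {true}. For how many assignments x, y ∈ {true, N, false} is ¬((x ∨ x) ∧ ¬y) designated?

5

Of the 9 assignments, 5 give a value in {true}.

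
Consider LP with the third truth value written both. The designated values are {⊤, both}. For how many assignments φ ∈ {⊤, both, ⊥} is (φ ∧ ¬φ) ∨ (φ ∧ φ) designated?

2

φ=⊤: ⊤ ✓
φ=both: both ✓
φ=⊥: ⊥ ·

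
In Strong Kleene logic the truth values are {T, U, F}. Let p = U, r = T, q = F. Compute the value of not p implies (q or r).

not p = not U = U
q or r = F or T = T
not p implies (q or r) = U implies T = T  [not U or T]

T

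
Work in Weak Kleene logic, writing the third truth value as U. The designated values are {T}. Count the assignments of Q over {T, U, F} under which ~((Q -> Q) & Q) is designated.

1

Q=T: F ·
Q=U: U ·
Q=F: T ✓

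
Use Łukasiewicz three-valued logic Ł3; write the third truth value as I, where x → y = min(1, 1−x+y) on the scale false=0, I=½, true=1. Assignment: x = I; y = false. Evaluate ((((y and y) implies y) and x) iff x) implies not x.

I

y and y = false and false = false
(y and y) implies y = false implies false = true
((y and y) implies y) and x = true and I = I
(((y and y) implies y) and x) iff x = I iff I = true  [1 − |½−½|]
not x = not I = I
((((y and y) implies y) and x) iff x) implies not x = true implies I = I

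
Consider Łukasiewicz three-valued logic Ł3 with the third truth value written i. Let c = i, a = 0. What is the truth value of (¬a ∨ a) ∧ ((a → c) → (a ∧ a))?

0

¬a = ¬0 = 1
¬a ∨ a = 1 ∨ 0 = 1
a → c = 0 → i = 1
a ∧ a = 0 ∧ 0 = 0
(a → c) → (a ∧ a) = 1 → 0 = 0
(¬a ∨ a) ∧ ((a → c) → (a ∧ a)) = 1 ∧ 0 = 0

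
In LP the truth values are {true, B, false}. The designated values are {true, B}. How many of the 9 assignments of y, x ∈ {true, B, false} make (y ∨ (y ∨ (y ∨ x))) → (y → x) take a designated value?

8

Of the 9 assignments, 8 give a value in {true, B}.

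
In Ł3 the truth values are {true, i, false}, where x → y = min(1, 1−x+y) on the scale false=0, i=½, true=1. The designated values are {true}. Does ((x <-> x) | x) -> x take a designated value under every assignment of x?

Countermodel: x=i gives i, which is not designated.

No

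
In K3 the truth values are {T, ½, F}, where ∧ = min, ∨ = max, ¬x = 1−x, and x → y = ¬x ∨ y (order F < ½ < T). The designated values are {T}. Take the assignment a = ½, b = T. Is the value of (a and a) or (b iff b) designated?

Yes

a and a = ½ and ½ = ½
b iff b = T iff T = T
(a and a) or (b iff b) = ½ or T = T
T ∈ {T}.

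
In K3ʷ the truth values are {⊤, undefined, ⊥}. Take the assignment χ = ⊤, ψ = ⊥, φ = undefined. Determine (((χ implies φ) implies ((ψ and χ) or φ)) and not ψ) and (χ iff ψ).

χ implies φ = ⊤ implies undefined = undefined
ψ and χ = ⊥ and ⊤ = ⊥
(ψ and χ) or φ = ⊥ or undefined = undefined
(χ implies φ) implies ((ψ and χ) or φ) = undefined implies undefined = undefined
not ψ = not ⊥ = ⊤
((χ implies φ) implies ((ψ and χ) or φ)) and not ψ = undefined and ⊤ = undefined
χ iff ψ = ⊤ iff ⊥ = ⊥
(((χ implies φ) implies ((ψ and χ) or φ)) and not ψ) and (χ iff ψ) = undefined and ⊥ = undefined

undefined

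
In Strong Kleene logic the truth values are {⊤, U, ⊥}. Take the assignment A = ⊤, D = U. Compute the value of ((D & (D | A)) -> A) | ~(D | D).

⊤

D | A = U | ⊤ = ⊤
D & (D | A) = U & ⊤ = U
(D & (D | A)) -> A = U -> ⊤ = ⊤  [~U | ⊤]
D | D = U | U = U
~(D | D) = ~U = U
((D & (D | A)) -> A) | ~(D | D) = ⊤ | U = ⊤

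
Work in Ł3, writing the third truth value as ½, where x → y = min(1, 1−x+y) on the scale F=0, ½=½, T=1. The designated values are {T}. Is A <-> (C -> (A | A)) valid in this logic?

No

Countermodel: A=½, C=½ gives ½, which is not designated.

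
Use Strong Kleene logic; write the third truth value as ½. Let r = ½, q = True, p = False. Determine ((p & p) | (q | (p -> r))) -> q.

p & p = False & False = False
p -> r = False -> ½ = True
q | (p -> r) = True | True = True
(p & p) | (q | (p -> r)) = False | True = True
((p & p) | (q | (p -> r))) -> q = True -> True = True

True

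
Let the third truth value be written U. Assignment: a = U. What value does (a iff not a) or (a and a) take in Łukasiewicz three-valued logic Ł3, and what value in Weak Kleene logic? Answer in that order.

In Łukasiewicz three-valued logic Ł3: not a = not U = U
a iff not a = U iff U = true  [1 − |½−½|]
a and a = U and U = U
(a iff not a) or (a and a) = true or U = true
In Weak Kleene logic: not a = not U = U
a iff not a = U iff U = U
a and a = U and U = U
(a iff not a) or (a and a) = U or U = U
They differ because Łukasiewicz three-valued logic Ł3 and Weak Kleene logic treat U differently under the binary connectives.

true; U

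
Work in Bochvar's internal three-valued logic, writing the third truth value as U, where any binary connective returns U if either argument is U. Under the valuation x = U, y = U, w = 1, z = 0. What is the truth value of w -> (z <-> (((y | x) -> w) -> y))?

y | x = U | U = U
(y | x) -> w = U -> 1 = U  [any arg is the third value ⇒ result is the third value]
((y | x) -> w) -> y = U -> U = U
z <-> (((y | x) -> w) -> y) = 0 <-> U = U
w -> (z <-> (((y | x) -> w) -> y)) = 1 -> U = U

U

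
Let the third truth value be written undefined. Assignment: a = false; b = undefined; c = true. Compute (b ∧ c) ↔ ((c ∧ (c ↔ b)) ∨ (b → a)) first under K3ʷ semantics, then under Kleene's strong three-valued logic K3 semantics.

In K3ʷ: b ∧ c = undefined ∧ true = undefined
c ↔ b = true ↔ undefined = undefined
c ∧ (c ↔ b) = true ∧ undefined = undefined
b → a = undefined → false = undefined  [any arg is the third value ⇒ result is the third value]
(c ∧ (c ↔ b)) ∨ (b → a) = undefined ∨ undefined = undefined
(b ∧ c) ↔ ((c ∧ (c ↔ b)) ∨ (b → a)) = undefined ↔ undefined = undefined
In Kleene's strong three-valued logic K3: b ∧ c = undefined ∧ true = undefined
c ↔ b = true ↔ undefined = undefined
c ∧ (c ↔ b) = true ∧ undefined = undefined
b → a = undefined → false = undefined  [¬undefined ∨ false]
(c ∧ (c ↔ b)) ∨ (b → a) = undefined ∨ undefined = undefined
(b ∧ c) ↔ ((c ∧ (c ↔ b)) ∨ (b → a)) = undefined ↔ undefined = undefined

undefined; undefined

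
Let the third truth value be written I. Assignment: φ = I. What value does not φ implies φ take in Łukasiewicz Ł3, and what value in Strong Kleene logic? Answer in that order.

In Łukasiewicz Ł3: not φ = not I = I
not φ implies φ = I implies I = T  [min(1, 1−½+½)]
In Strong Kleene logic: not φ = not I = I
not φ implies φ = I implies I = I
They differ because Łukasiewicz Ł3 and Strong Kleene logic treat I differently under implication.

T; I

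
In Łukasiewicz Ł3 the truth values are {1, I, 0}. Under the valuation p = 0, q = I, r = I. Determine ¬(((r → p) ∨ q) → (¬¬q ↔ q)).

r → p = I → 0 = I  [min(1, 1−½+0)]
(r → p) ∨ q = I ∨ I = I
¬q = ¬I = I
¬¬q = ¬I = I
¬¬q ↔ q = I ↔ I = 1
((r → p) ∨ q) → (¬¬q ↔ q) = I → 1 = 1
¬(((r → p) ∨ q) → (¬¬q ↔ q)) = ¬1 = 0

0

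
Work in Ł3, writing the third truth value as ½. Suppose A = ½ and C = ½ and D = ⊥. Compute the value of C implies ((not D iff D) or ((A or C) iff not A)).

not D = not ⊥ = ⊤
not D iff D = ⊤ iff ⊥ = ⊥
A or C = ½ or ½ = ½
not A = not ½ = ½
(A or C) iff not A = ½ iff ½ = ⊤  [1 − |½−½|]
(not D iff D) or ((A or C) iff not A) = ⊥ or ⊤ = ⊤
C implies ((not D iff D) or ((A or C) iff not A)) = ½ implies ⊤ = ⊤

⊤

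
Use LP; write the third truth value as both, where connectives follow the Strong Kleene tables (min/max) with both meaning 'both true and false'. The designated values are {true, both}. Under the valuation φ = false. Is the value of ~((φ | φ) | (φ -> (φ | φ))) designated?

No

φ | φ = false | false = false
φ | φ = false | false = false
φ -> (φ | φ) = false -> false = true
(φ | φ) | (φ -> (φ | φ)) = false | true = true
~((φ | φ) | (φ -> (φ | φ))) = ~true = false
false ∉ {true, both}.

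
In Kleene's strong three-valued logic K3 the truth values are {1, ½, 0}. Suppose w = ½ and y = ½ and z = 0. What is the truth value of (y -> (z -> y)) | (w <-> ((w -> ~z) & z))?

1

z -> y = 0 -> ½ = 1  [~0 | ½]
y -> (z -> y) = ½ -> 1 = 1
~z = ~0 = 1
w -> ~z = ½ -> 1 = 1
(w -> ~z) & z = 1 & 0 = 0
w <-> ((w -> ~z) & z) = ½ <-> 0 = ½
(y -> (z -> y)) | (w <-> ((w -> ~z) & z)) = 1 | ½ = 1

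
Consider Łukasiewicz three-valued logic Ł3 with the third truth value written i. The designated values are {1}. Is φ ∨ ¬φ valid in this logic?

Countermodel: φ=i gives i, which is not designated.

No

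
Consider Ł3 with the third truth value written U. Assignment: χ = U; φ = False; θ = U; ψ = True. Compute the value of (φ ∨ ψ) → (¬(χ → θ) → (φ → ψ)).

True

φ ∨ ψ = False ∨ True = True
χ → θ = U → U = True
¬(χ → θ) = ¬True = False
φ → ψ = False → True = True
¬(χ → θ) → (φ → ψ) = False → True = True
(φ ∨ ψ) → (¬(χ → θ) → (φ → ψ)) = True → True = True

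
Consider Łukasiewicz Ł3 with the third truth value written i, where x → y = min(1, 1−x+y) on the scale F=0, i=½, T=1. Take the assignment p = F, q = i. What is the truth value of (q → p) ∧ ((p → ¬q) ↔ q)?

q → p = i → F = i
¬q = ¬i = i
p → ¬q = F → i = T
(p → ¬q) ↔ q = T ↔ i = i
(q → p) ∧ ((p → ¬q) ↔ q) = i ∧ i = i

i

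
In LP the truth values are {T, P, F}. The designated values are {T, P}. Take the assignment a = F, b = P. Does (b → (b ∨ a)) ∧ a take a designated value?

No

b ∨ a = P ∨ F = P
b → (b ∨ a) = P → P = P
(b → (b ∨ a)) ∧ a = P ∧ F = F
F ∉ {T, P}.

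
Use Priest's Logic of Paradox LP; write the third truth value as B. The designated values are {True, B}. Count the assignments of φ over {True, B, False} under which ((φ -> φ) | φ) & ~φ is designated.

φ=True: False ·
φ=B: B ✓
φ=False: True ✓

2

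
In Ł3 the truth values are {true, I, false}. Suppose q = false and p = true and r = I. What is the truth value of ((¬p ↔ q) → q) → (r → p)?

¬p = ¬true = false
¬p ↔ q = false ↔ false = true
(¬p ↔ q) → q = true → false = false
r → p = I → true = true  [min(1, 1−½+1)]
((¬p ↔ q) → q) → (r → p) = false → true = true

true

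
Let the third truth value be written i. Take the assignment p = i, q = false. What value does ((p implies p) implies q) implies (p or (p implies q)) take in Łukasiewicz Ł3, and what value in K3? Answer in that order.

true; i

In Łukasiewicz Ł3: p implies p = i implies i = true
(p implies p) implies q = true implies false = false
p implies q = i implies false = i
p or (p implies q) = i or i = i
((p implies p) implies q) implies (p or (p implies q)) = false implies i = true
In K3: p implies p = i implies i = i  [not i or i]
(p implies p) implies q = i implies false = i
p implies q = i implies false = i
p or (p implies q) = i or i = i
((p implies p) implies q) implies (p or (p implies q)) = i implies i = i
They differ because Łukasiewicz Ł3 and K3 treat i differently under implication.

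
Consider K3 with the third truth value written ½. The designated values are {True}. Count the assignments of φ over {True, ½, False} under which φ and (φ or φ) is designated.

1

φ=True: True ✓
φ=½: ½ ·
φ=False: False ·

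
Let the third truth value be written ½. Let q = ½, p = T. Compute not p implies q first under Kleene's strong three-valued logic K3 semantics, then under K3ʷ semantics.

T; ½

In Kleene's strong three-valued logic K3: not p = not T = F
not p implies q = F implies ½ = T  [not F or ½]
In K3ʷ: not p = not T = F
not p implies q = F implies ½ = ½  [any arg is the third value ⇒ result is the third value]
They differ because Kleene's strong three-valued logic K3 and K3ʷ treat ½ differently under the binary connectives.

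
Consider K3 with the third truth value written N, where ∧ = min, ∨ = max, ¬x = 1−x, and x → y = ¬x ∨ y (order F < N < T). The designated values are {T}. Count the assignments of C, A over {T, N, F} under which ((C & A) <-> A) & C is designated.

2

Designated under: (C=T, A=T); (C=T, A=F).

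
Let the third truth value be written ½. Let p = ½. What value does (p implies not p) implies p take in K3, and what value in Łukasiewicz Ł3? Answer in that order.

½; ½

In K3: not p = not ½ = ½
p implies not p = ½ implies ½ = ½  [not ½ or ½]
(p implies not p) implies p = ½ implies ½ = ½
In Łukasiewicz Ł3: not p = not ½ = ½
p implies not p = ½ implies ½ = T  [min(1, 1−½+½)]
(p implies not p) implies p = T implies ½ = ½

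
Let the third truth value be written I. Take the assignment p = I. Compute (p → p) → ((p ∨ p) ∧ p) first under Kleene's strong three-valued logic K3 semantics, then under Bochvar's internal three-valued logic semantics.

In Kleene's strong three-valued logic K3: p → p = I → I = I  [¬I ∨ I]
p ∨ p = I ∨ I = I
(p ∨ p) ∧ p = I ∧ I = I
(p → p) → ((p ∨ p) ∧ p) = I → I = I
In Bochvar's internal three-valued logic: p → p = I → I = I  [any arg is the third value ⇒ result is the third value]
p ∨ p = I ∨ I = I
(p ∨ p) ∧ p = I ∧ I = I
(p → p) → ((p ∨ p) ∧ p) = I → I = I

I; I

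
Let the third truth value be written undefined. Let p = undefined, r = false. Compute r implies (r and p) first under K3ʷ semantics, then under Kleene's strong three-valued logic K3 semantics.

undefined; true

In K3ʷ: r and p = false and undefined = undefined
r implies (r and p) = false implies undefined = undefined  [any arg is the third value ⇒ result is the third value]
In Kleene's strong three-valued logic K3: r and p = false and undefined = false
r implies (r and p) = false implies false = true
They differ because K3ʷ and Kleene's strong three-valued logic K3 treat undefined differently under the binary connectives.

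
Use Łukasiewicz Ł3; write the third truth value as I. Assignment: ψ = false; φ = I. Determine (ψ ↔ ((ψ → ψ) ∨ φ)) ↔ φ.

I

ψ → ψ = false → false = true
(ψ → ψ) ∨ φ = true ∨ I = true
ψ ↔ ((ψ → ψ) ∨ φ) = false ↔ true = false
(ψ ↔ ((ψ → ψ) ∨ φ)) ↔ φ = false ↔ I = I  [1 − |0−½|]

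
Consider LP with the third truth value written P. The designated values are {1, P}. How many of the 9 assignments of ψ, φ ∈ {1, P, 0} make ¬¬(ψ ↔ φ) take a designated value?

7

Of the 9 assignments, 7 give a value in {1, P}.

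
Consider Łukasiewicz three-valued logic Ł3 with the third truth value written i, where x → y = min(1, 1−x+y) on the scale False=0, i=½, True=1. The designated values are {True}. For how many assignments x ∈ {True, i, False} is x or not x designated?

x=True: True ✓
x=i: i ·
x=False: True ✓

2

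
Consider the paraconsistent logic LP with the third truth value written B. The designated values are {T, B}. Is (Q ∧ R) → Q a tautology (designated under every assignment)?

Every assignment of Q, R over {T, B, F} gives a value in {T, B}.
In particular, with Q=B, R=B: (Q ∧ R) → Q = B.

Yes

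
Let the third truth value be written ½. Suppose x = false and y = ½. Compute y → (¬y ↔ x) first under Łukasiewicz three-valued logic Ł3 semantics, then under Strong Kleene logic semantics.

In Łukasiewicz three-valued logic Ł3: ¬y = ¬½ = ½
¬y ↔ x = ½ ↔ false = ½  [1 − |½−0|]
y → (¬y ↔ x) = ½ → ½ = true
In Strong Kleene logic: ¬y = ¬½ = ½
¬y ↔ x = ½ ↔ false = ½
y → (¬y ↔ x) = ½ → ½ = ½
They differ because Łukasiewicz three-valued logic Ł3 and Strong Kleene logic treat ½ differently under implication.

true; ½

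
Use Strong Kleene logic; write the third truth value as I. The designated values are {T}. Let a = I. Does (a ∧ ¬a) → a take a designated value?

¬a = ¬I = I
a ∧ ¬a = I ∧ I = I
(a ∧ ¬a) → a = I → I = I  [¬I ∨ I]
I ∉ {T}.

No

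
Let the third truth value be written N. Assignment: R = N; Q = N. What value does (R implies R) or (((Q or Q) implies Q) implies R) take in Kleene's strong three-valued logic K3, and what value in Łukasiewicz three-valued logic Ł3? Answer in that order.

N; true

In Kleene's strong three-valued logic K3: R implies R = N implies N = N  [not N or N]
Q or Q = N or N = N
(Q or Q) implies Q = N implies N = N
((Q or Q) implies Q) implies R = N implies N = N
(R implies R) or (((Q or Q) implies Q) implies R) = N or N = N
In Łukasiewicz three-valued logic Ł3: R implies R = N implies N = true
Q or Q = N or N = N
(Q or Q) implies Q = N implies N = true
((Q or Q) implies Q) implies R = true implies N = N
(R implies R) or (((Q or Q) implies Q) implies R) = true or N = true
They differ because Kleene's strong three-valued logic K3 and Łukasiewicz three-valued logic Ł3 treat N differently under implication.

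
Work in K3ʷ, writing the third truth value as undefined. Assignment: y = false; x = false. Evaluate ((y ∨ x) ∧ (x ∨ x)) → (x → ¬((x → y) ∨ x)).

y ∨ x = false ∨ false = false
x ∨ x = false ∨ false = false
(y ∨ x) ∧ (x ∨ x) = false ∧ false = false
x → y = false → false = true
(x → y) ∨ x = true ∨ false = true
¬((x → y) ∨ x) = ¬true = false
x → ¬((x → y) ∨ x) = false → false = true
((y ∨ x) ∧ (x ∨ x)) → (x → ¬((x → y) ∨ x)) = false → true = true

true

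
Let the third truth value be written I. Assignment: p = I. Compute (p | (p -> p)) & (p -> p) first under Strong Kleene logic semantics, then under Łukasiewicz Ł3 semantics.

I; ⊤

In Strong Kleene logic: p -> p = I -> I = I  [~I | I]
p | (p -> p) = I | I = I
p -> p = I -> I = I
(p | (p -> p)) & (p -> p) = I & I = I
In Łukasiewicz Ł3: p -> p = I -> I = ⊤  [min(1, 1−½+½)]
p | (p -> p) = I | ⊤ = ⊤
p -> p = I -> I = ⊤
(p | (p -> p)) & (p -> p) = ⊤ & ⊤ = ⊤
They differ because Strong Kleene logic and Łukasiewicz Ł3 treat I differently under implication.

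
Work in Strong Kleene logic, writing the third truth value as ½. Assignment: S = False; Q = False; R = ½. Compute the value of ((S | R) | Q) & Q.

False

S | R = False | ½ = ½
(S | R) | Q = ½ | False = ½
((S | R) | Q) & Q = ½ & False = False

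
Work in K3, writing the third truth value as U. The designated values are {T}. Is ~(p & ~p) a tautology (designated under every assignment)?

Countermodel: p=U gives U, which is not designated.

No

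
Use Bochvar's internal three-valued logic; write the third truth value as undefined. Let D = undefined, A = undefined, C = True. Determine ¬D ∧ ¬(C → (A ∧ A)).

undefined

¬D = ¬undefined = undefined
A ∧ A = undefined ∧ undefined = undefined
C → (A ∧ A) = True → undefined = undefined
¬(C → (A ∧ A)) = ¬undefined = undefined
¬D ∧ ¬(C → (A ∧ A)) = undefined ∧ undefined = undefined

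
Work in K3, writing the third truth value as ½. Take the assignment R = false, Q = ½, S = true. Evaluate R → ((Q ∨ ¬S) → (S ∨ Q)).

¬S = ¬true = false
Q ∨ ¬S = ½ ∨ false = ½
S ∨ Q = true ∨ ½ = true
(Q ∨ ¬S) → (S ∨ Q) = ½ → true = true  [¬½ ∨ true]
R → ((Q ∨ ¬S) → (S ∨ Q)) = false → true = true

true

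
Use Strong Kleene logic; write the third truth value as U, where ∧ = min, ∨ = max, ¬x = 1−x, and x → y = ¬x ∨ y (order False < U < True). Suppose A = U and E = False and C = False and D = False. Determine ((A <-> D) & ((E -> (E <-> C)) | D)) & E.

False

A <-> D = U <-> False = U
E <-> C = False <-> False = True
E -> (E <-> C) = False -> True = True
(E -> (E <-> C)) | D = True | False = True
(A <-> D) & ((E -> (E <-> C)) | D) = U & True = U
((A <-> D) & ((E -> (E <-> C)) | D)) & E = U & False = False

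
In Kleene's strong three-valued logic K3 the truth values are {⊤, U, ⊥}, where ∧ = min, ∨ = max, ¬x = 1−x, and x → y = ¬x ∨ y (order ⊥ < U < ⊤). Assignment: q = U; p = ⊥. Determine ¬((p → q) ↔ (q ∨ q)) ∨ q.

p → q = ⊥ → U = ⊤  [¬⊥ ∨ U]
q ∨ q = U ∨ U = U
(p → q) ↔ (q ∨ q) = ⊤ ↔ U = U
¬((p → q) ↔ (q ∨ q)) = ¬U = U
¬((p → q) ↔ (q ∨ q)) ∨ q = U ∨ U = U

U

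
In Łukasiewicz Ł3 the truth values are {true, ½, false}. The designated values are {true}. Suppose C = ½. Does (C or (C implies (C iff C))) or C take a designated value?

C iff C = ½ iff ½ = true  [1 − |½−½|]
C implies (C iff C) = ½ implies true = true
C or (C implies (C iff C)) = ½ or true = true
(C or (C implies (C iff C))) or C = true or ½ = true
true ∈ {true}.

Yes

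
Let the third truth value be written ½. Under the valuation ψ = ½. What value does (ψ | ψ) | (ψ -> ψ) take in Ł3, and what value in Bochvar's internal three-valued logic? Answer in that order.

In Ł3: ψ | ψ = ½ | ½ = ½
ψ -> ψ = ½ -> ½ = True
(ψ | ψ) | (ψ -> ψ) = ½ | True = True
In Bochvar's internal three-valued logic: ψ | ψ = ½ | ½ = ½
ψ -> ψ = ½ -> ½ = ½  [any arg is the third value ⇒ result is the third value]
(ψ | ψ) | (ψ -> ψ) = ½ | ½ = ½
They differ because Ł3 and Bochvar's internal three-valued logic treat ½ differently under the binary connectives.

True; ½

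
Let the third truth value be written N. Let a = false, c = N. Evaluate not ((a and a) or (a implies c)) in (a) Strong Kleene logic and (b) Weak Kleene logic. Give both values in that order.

In Strong Kleene logic: a and a = false and false = false
a implies c = false implies N = true  [not false or N]
(a and a) or (a implies c) = false or true = true
not ((a and a) or (a implies c)) = not true = false
In Weak Kleene logic: a and a = false and false = false
a implies c = false implies N = N  [any arg is the third value ⇒ result is the third value]
(a and a) or (a implies c) = false or N = N
not ((a and a) or (a implies c)) = not N = N
They differ because Strong Kleene logic and Weak Kleene logic treat N differently under the binary connectives.

false; N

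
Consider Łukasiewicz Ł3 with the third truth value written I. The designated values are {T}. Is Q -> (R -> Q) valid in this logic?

Yes

Every assignment of Q, R over {T, I, F} gives a value in {T}.
In particular, with Q=I, R=I: Q -> (R -> Q) = T.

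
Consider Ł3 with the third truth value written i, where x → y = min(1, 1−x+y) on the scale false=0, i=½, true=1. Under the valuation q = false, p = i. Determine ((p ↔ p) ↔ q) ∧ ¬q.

false

p ↔ p = i ↔ i = true  [1 − |½−½|]
(p ↔ p) ↔ q = true ↔ false = false
¬q = ¬false = true
((p ↔ p) ↔ q) ∧ ¬q = false ∧ true = false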